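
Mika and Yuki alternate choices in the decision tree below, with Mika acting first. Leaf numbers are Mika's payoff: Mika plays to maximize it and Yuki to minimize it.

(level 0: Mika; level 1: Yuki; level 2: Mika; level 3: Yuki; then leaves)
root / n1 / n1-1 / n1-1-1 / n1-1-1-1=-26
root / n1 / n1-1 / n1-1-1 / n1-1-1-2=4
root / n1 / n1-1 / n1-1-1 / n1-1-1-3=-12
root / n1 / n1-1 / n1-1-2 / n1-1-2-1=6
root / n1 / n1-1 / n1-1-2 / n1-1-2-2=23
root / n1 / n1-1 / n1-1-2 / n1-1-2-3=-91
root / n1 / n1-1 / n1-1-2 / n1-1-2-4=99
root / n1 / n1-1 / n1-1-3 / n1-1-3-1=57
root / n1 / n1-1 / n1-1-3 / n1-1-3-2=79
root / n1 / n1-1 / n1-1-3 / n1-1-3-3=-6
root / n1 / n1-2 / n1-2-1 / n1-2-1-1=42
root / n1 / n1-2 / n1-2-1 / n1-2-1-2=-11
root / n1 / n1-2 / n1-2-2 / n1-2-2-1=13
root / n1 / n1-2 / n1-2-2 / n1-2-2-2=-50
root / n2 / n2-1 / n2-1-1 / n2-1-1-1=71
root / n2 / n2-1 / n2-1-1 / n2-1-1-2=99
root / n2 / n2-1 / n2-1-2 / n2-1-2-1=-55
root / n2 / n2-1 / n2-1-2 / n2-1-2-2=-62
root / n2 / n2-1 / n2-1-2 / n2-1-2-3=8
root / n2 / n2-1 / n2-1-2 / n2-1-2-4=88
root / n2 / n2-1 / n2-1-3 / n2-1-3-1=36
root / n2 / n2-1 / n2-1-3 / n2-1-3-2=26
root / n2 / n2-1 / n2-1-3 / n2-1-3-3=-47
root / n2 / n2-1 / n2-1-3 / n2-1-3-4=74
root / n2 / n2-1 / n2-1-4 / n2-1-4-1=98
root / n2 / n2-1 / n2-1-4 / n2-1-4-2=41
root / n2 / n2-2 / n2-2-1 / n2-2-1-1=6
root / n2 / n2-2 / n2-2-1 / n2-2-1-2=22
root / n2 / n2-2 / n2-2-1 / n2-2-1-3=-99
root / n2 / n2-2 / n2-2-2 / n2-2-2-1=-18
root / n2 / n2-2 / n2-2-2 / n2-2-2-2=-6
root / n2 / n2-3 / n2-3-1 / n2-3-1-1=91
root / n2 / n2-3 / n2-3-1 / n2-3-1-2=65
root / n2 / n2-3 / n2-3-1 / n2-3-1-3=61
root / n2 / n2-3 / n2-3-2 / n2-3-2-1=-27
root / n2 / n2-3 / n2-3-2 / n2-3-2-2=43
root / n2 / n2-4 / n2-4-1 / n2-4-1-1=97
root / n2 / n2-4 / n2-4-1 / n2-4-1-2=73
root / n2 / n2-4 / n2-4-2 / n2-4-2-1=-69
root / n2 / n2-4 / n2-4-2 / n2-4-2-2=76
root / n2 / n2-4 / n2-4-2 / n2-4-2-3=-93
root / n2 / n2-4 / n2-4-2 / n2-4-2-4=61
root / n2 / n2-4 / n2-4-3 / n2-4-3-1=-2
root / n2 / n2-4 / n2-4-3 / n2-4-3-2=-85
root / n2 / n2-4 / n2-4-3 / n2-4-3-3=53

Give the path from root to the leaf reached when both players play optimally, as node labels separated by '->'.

n1-1-1 (Yuki): min(-26, 4, -12) = -26
n1-1-2 (Yuki): min(6, 23, -91, 99) = -91
n1-1-3 (Yuki): min(57, 79, -6) = -6
n1-1 (Mika): max(-26, -91, -6) = -6
n1-2-1 (Yuki): min(42, -11) = -11
n1-2-2 (Yuki): min(13, -50) = -50
n1-2 (Mika): max(-11, -50) = -11
n1 (Yuki): min(-6, -11) = -11
n2-1-1 (Yuki): min(71, 99) = 71
n2-1-2 (Yuki): min(-55, -62, 8, 88) = -62
n2-1-3 (Yuki): min(36, 26, -47, 74) = -47
n2-1-4 (Yuki): min(98, 41) = 41
n2-1 (Mika): max(71, -62, -47, 41) = 71
n2-2-1 (Yuki): min(6, 22, -99) = -99
n2-2-2 (Yuki): min(-18, -6) = -18
n2-2 (Mika): max(-99, -18) = -18
n2-3-1 (Yuki): min(91, 65, 61) = 61
n2-3-2 (Yuki): min(-27, 43) = -27
n2-3 (Mika): max(61, -27) = 61
n2-4-1 (Yuki): min(97, 73) = 73
n2-4-2 (Yuki): min(-69, 76, -93, 61) = -93
n2-4-3 (Yuki): min(-2, -85, 53) = -85
n2-4 (Mika): max(73, -93, -85) = 73
n2 (Yuki): min(71, -18, 61, 73) = -18
root (Mika): max(-11, -18) = -11
At root, Mika picks n1 (highest: -11).
At n1, Yuki picks n1-2 (lowest: -11).
At n1-2, Mika picks n1-2-1 (highest: -11).
At n1-2-1, Yuki picks n1-2-1-2 (lowest: -11).
Terminal value -11.

root -> n1 -> n1-2 -> n1-2-1 -> n1-2-1-2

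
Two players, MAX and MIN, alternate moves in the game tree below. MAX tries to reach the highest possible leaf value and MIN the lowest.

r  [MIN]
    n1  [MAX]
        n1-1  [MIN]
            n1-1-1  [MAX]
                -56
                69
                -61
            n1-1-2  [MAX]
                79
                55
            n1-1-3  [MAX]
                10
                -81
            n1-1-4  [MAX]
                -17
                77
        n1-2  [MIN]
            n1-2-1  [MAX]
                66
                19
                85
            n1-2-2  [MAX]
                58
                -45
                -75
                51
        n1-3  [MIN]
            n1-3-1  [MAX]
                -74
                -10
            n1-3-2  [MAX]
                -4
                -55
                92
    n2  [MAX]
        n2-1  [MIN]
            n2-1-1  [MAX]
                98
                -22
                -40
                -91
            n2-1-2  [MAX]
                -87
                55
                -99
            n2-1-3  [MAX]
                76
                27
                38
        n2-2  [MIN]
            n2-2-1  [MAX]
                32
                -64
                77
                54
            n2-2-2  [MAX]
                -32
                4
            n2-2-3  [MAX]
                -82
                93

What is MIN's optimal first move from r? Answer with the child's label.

n1-1-1 (MAX): max(-56, 69, -61) = 69
n1-1-2 (MAX): max(79, 55) = 79
n1-1-3 (MAX): max(10, -81) = 10
n1-1-4 (MAX): max(-17, 77) = 77
n1-1 (MIN): min(69, 79, 10, 77) = 10
n1-2-1 (MAX): max(66, 19, 85) = 85
n1-2-2 (MAX): max(58, -45, -75, 51) = 58
n1-2 (MIN): min(85, 58) = 58
n1-3-1 (MAX): max(-74, -10) = -10
n1-3-2 (MAX): max(-4, -55, 92) = 92
n1-3 (MIN): min(-10, 92) = -10
n1 (MAX): max(10, 58, -10) = 58
n2-1-1 (MAX): max(98, -22, -40, -91) = 98
n2-1-2 (MAX): max(-87, 55, -99) = 55
n2-1-3 (MAX): max(76, 27, 38) = 76
n2-1 (MIN): min(98, 55, 76) = 55
n2-2-1 (MAX): max(32, -64, 77, 54) = 77
n2-2-2 (MAX): max(-32, 4) = 4
n2-2-3 (MAX): max(-82, 93) = 93
n2-2 (MIN): min(77, 4, 93) = 4
n2 (MAX): max(55, 4) = 55
r (MIN): min(58, 55) = 55
MIN at r wants the lowest of {n1=58, n2=55}, so chooses n2.

n2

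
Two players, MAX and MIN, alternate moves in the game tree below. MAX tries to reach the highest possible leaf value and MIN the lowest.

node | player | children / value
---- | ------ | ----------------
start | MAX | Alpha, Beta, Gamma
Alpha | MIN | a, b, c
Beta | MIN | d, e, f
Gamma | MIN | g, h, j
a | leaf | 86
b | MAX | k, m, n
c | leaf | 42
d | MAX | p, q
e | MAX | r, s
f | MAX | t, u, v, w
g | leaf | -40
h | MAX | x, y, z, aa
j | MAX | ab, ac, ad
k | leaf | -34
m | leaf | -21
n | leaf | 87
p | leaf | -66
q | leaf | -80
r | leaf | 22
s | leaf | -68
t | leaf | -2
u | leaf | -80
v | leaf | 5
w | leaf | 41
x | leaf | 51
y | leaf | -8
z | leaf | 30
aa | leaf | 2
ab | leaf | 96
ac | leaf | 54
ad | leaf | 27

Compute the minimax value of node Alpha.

42

b (MAX): max(-34, -21, 87) = 87
Alpha (MIN): min(86, 87, 42) = 42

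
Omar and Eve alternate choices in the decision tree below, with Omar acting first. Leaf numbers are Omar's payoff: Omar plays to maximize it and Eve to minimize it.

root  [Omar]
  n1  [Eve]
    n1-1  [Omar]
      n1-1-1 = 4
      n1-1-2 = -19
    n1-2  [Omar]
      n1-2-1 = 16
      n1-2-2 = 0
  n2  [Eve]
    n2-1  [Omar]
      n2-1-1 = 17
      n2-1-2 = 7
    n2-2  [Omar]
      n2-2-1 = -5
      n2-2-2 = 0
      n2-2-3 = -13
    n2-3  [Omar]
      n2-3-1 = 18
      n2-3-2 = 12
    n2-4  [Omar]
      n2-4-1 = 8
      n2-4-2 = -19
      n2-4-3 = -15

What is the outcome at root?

n1-1 (Omar): max(4, -19) = 4
n1-2 (Omar): max(16, 0) = 16
n1 (Eve): min(4, 16) = 4
n2-1 (Omar): max(17, 7) = 17
n2-2 (Omar): max(-5, 0, -13) = 0
n2-3 (Omar): max(18, 12) = 18
n2-4 (Omar): max(8, -19, -15) = 8
n2 (Eve): min(17, 0, 18, 8) = 0
root (Omar): max(4, 0) = 4

4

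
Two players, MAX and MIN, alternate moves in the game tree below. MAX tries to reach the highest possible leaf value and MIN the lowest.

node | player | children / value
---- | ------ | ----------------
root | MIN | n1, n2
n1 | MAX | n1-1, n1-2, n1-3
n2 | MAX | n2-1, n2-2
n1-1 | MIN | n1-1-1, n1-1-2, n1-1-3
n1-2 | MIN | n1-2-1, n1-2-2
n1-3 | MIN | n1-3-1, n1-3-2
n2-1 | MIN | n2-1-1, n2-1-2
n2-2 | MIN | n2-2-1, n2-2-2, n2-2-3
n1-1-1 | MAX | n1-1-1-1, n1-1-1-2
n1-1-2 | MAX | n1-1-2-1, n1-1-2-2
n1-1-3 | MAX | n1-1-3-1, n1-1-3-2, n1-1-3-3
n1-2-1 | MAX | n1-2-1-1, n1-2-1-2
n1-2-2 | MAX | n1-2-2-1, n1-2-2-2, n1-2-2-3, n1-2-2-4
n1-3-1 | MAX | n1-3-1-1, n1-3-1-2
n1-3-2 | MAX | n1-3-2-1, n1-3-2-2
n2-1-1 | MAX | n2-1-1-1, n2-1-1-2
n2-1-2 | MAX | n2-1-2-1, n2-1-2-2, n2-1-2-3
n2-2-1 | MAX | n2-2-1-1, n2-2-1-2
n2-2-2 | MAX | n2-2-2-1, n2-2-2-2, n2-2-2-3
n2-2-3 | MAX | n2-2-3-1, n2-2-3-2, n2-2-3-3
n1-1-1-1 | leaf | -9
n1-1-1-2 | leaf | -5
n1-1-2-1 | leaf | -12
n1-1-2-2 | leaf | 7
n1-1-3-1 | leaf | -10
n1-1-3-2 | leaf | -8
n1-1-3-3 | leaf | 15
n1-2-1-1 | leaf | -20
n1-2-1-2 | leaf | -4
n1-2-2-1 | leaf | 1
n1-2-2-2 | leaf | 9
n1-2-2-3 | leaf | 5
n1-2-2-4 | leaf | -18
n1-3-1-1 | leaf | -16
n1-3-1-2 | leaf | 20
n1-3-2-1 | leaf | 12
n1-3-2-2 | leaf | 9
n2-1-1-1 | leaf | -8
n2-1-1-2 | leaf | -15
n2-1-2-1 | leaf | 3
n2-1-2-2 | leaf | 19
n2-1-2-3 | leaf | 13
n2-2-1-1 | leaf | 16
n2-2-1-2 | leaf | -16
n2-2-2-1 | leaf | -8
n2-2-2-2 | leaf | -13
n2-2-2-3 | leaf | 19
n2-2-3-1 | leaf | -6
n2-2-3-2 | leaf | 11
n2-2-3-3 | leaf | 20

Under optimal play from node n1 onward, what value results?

12

n1-1-1 (MAX): max(-9, -5) = -5
n1-1-2 (MAX): max(-12, 7) = 7
n1-1-3 (MAX): max(-10, -8, 15) = 15
n1-1 (MIN): min(-5, 7, 15) = -5
n1-2-1 (MAX): max(-20, -4) = -4
n1-2-2 (MAX): max(1, 9, 5, -18) = 9
n1-2 (MIN): min(-4, 9) = -4
n1-3-1 (MAX): max(-16, 20) = 20
n1-3-2 (MAX): max(12, 9) = 12
n1-3 (MIN): min(20, 12) = 12
n1 (MAX): max(-5, -4, 12) = 12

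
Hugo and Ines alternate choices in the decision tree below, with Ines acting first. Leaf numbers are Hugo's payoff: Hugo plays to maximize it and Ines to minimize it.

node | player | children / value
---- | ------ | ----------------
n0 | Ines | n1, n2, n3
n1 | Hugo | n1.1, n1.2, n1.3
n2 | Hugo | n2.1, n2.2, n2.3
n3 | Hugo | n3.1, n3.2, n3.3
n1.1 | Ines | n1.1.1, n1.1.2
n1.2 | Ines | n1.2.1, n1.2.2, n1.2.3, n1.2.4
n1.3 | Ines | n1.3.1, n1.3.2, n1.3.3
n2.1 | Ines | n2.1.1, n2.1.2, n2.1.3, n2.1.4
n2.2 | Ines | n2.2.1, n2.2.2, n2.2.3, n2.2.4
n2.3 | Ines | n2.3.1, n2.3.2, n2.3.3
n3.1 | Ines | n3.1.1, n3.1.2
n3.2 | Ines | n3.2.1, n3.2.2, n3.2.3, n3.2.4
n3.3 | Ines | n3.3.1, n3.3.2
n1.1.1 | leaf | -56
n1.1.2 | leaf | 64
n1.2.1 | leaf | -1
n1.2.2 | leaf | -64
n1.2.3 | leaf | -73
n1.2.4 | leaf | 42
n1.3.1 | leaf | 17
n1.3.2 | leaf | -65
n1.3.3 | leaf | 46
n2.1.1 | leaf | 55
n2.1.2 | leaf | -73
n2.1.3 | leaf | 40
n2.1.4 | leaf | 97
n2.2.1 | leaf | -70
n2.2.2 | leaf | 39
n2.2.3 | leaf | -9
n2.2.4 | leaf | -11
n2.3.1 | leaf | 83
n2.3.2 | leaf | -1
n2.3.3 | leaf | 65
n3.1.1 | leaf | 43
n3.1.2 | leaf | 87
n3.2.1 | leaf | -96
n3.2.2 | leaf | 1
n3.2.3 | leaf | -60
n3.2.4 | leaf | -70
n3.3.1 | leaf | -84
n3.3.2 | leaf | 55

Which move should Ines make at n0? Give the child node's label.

n1

n1.1 (Ines): min(-56, 64) = -56
n1.2 (Ines): min(-1, -64, -73, 42) = -73
n1.3 (Ines): min(17, -65, 46) = -65
n1 (Hugo): max(-56, -73, -65) = -56
n2.1 (Ines): min(55, -73, 40, 97) = -73
n2.2 (Ines): min(-70, 39, -9, -11) = -70
n2.3 (Ines): min(83, -1, 65) = -1
n2 (Hugo): max(-73, -70, -1) = -1
n3.1 (Ines): min(43, 87) = 43
n3.2 (Ines): min(-96, 1, -60, -70) = -96
n3.3 (Ines): min(-84, 55) = -84
n3 (Hugo): max(43, -96, -84) = 43
n0 (Ines): min(-56, -1, 43) = -56
Ines at n0 wants the lowest of {n1=-56, n2=-1, n3=43}, so chooses n1.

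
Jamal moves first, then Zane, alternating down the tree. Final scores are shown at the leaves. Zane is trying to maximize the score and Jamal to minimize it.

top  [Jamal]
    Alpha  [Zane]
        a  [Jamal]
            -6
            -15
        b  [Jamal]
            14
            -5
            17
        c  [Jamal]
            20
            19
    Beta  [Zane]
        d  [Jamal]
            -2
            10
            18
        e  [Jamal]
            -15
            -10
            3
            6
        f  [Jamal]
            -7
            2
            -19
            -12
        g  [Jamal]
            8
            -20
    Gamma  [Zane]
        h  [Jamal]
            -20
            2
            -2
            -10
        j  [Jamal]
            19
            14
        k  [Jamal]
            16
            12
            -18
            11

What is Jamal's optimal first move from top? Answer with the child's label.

a (Jamal): min(-6, -15) = -15
b (Jamal): min(14, -5, 17) = -5
c (Jamal): min(20, 19) = 19
Alpha (Zane): max(-15, -5, 19) = 19
d (Jamal): min(-2, 10, 18) = -2
e (Jamal): min(-15, -10, 3, 6) = -15
f (Jamal): min(-7, 2, -19, -12) = -19
g (Jamal): min(8, -20) = -20
Beta (Zane): max(-2, -15, -19, -20) = -2
h (Jamal): min(-20, 2, -2, -10) = -20
j (Jamal): min(19, 14) = 14
k (Jamal): min(16, 12, -18, 11) = -18
Gamma (Zane): max(-20, 14, -18) = 14
top (Jamal): min(19, -2, 14) = -2
Jamal at top wants the lowest of {Alpha=19, Beta=-2, Gamma=14}, so chooses Beta.

Beta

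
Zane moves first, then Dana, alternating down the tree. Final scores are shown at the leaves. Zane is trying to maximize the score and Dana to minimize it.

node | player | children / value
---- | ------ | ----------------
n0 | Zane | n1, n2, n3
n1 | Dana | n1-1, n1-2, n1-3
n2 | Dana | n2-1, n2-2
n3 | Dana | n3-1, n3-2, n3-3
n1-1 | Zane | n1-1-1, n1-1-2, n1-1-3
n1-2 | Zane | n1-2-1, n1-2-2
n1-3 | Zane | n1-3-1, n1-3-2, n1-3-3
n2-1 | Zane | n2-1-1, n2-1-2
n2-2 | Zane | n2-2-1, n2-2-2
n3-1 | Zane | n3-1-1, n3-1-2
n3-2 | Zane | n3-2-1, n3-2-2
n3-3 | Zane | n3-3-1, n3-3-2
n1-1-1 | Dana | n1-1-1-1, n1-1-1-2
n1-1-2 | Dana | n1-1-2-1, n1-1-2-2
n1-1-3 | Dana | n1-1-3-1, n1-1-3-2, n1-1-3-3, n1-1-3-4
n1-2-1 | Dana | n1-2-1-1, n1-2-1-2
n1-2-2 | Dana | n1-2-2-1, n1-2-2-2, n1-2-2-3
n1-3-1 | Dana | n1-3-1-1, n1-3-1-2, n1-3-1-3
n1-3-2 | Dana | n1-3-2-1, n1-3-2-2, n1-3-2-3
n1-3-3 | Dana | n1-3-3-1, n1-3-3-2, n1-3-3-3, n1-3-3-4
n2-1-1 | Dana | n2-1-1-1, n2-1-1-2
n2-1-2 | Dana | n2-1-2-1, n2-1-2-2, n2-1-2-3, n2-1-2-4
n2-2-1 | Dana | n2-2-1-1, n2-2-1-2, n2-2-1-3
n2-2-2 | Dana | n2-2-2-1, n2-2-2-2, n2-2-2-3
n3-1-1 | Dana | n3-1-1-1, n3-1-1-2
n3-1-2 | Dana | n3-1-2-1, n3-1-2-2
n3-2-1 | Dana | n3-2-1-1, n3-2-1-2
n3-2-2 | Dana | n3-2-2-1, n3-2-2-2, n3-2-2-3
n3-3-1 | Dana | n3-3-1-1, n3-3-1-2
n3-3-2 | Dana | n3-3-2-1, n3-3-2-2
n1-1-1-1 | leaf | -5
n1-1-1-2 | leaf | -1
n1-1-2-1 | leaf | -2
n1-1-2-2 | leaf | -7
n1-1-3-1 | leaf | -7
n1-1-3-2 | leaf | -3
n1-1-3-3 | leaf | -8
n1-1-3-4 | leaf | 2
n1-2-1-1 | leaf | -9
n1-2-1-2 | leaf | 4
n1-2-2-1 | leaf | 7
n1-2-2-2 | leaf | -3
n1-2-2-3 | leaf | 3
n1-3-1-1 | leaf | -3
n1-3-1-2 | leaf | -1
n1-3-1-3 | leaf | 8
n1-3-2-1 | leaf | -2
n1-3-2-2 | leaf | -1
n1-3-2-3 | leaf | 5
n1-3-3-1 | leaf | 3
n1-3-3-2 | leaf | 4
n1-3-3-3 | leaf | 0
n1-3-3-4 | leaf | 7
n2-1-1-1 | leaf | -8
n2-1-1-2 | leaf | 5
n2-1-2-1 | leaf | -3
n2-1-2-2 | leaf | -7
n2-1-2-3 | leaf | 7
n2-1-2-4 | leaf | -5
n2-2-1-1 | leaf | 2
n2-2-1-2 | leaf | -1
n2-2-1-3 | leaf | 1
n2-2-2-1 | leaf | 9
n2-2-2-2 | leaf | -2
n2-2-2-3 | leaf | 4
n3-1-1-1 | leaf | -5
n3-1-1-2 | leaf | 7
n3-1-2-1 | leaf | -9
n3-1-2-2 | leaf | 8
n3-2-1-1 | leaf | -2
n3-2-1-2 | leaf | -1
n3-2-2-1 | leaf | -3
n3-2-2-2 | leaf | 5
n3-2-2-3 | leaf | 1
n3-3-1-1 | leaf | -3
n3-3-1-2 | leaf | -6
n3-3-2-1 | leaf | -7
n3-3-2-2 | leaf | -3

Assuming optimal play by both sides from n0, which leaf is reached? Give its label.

n1-1-1-1

n1-1-1 (Dana): min(-5, -1) = -5
n1-1-2 (Dana): min(-2, -7) = -7
n1-1-3 (Dana): min(-7, -3, -8, 2) = -8
n1-1 (Zane): max(-5, -7, -8) = -5
n1-2-1 (Dana): min(-9, 4) = -9
n1-2-2 (Dana): min(7, -3, 3) = -3
n1-2 (Zane): max(-9, -3) = -3
n1-3-1 (Dana): min(-3, -1, 8) = -3
n1-3-2 (Dana): min(-2, -1, 5) = -2
n1-3-3 (Dana): min(3, 4, 0, 7) = 0
n1-3 (Zane): max(-3, -2, 0) = 0
n1 (Dana): min(-5, -3, 0) = -5
n2-1-1 (Dana): min(-8, 5) = -8
n2-1-2 (Dana): min(-3, -7, 7, -5) = -7
n2-1 (Zane): max(-8, -7) = -7
n2-2-1 (Dana): min(2, -1, 1) = -1
n2-2-2 (Dana): min(9, -2, 4) = -2
n2-2 (Zane): max(-1, -2) = -1
n2 (Dana): min(-7, -1) = -7
n3-1-1 (Dana): min(-5, 7) = -5
n3-1-2 (Dana): min(-9, 8) = -9
n3-1 (Zane): max(-5, -9) = -5
n3-2-1 (Dana): min(-2, -1) = -2
n3-2-2 (Dana): min(-3, 5, 1) = -3
n3-2 (Zane): max(-2, -3) = -2
n3-3-1 (Dana): min(-3, -6) = -6
n3-3-2 (Dana): min(-7, -3) = -7
n3-3 (Zane): max(-6, -7) = -6
n3 (Dana): min(-5, -2, -6) = -6
n0 (Zane): max(-5, -7, -6) = -5
At n0, Zane picks n1 (highest: -5).
At n1, Dana picks n1-1 (lowest: -5).
At n1-1, Zane picks n1-1-1 (highest: -5).
At n1-1-1, Dana picks n1-1-1-1 (lowest: -5).
Terminal value -5.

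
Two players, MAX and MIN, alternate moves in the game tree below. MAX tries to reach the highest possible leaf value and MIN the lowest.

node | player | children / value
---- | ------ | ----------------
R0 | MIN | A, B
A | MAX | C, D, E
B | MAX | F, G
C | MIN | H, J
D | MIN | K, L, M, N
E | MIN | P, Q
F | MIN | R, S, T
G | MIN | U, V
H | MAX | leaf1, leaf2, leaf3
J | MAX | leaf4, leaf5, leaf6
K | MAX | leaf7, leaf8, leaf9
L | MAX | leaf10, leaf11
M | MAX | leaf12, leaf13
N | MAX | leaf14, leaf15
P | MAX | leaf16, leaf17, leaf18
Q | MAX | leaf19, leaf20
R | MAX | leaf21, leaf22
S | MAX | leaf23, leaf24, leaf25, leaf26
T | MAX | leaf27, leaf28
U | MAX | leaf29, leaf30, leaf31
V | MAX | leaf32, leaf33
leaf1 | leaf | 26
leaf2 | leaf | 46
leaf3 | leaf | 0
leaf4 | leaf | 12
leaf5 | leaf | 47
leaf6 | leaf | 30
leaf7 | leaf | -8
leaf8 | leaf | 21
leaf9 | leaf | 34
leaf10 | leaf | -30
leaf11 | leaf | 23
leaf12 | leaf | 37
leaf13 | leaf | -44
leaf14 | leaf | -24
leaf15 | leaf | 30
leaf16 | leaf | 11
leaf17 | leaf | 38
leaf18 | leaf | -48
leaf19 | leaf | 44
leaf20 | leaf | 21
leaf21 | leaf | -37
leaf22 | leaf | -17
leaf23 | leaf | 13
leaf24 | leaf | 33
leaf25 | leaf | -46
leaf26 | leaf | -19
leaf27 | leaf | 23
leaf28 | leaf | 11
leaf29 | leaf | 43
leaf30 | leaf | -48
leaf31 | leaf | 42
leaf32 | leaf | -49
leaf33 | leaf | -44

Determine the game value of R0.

H (MAX): max(26, 46, 0) = 46
J (MAX): max(12, 47, 30) = 47
C (MIN): min(46, 47) = 46
K (MAX): max(-8, 21, 34) = 34
L (MAX): max(-30, 23) = 23
M (MAX): max(37, -44) = 37
N (MAX): max(-24, 30) = 30
D (MIN): min(34, 23, 37, 30) = 23
P (MAX): max(11, 38, -48) = 38
Q (MAX): max(44, 21) = 44
E (MIN): min(38, 44) = 38
A (MAX): max(46, 23, 38) = 46
R (MAX): max(-37, -17) = -17
S (MAX): max(13, 33, -46, -19) = 33
T (MAX): max(23, 11) = 23
F (MIN): min(-17, 33, 23) = -17
U (MAX): max(43, -48, 42) = 43
V (MAX): max(-49, -44) = -44
G (MIN): min(43, -44) = -44
B (MAX): max(-17, -44) = -17
R0 (MIN): min(46, -17) = -17

-17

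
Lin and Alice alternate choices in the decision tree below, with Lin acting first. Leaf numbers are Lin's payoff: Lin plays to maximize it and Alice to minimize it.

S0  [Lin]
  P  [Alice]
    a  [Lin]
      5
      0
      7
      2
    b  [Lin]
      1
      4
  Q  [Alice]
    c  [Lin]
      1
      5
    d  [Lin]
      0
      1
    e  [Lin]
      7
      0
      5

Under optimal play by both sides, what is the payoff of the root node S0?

4

a (Lin): max(5, 0, 7, 2) = 7
b (Lin): max(1, 4) = 4
P (Alice): min(7, 4) = 4
c (Lin): max(1, 5) = 5
d (Lin): max(0, 1) = 1
e (Lin): max(7, 0, 5) = 7
Q (Alice): min(5, 1, 7) = 1
S0 (Lin): max(4, 1) = 4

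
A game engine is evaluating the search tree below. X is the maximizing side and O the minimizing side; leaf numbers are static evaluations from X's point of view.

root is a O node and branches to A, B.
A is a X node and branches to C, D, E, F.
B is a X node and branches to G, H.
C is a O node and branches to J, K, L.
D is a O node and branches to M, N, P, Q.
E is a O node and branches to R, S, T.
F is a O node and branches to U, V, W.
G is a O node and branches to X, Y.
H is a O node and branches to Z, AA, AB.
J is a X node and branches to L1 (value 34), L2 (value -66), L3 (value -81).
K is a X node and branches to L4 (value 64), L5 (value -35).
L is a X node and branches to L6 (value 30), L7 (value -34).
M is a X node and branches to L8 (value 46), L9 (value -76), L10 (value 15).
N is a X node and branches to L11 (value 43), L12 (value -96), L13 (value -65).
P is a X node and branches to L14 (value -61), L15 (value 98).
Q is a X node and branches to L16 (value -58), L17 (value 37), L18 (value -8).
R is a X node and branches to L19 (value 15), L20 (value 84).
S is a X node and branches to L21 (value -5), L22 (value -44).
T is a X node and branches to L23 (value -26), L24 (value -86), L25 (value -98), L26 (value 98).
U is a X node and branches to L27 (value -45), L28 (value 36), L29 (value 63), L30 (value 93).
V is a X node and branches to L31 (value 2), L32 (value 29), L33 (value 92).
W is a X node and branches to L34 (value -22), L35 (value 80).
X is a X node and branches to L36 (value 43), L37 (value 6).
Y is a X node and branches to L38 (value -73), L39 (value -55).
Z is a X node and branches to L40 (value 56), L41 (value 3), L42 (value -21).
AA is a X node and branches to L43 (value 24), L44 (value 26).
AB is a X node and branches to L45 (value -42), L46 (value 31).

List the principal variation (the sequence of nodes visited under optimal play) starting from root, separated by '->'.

J (X): max(34, -66, -81) = 34
K (X): max(64, -35) = 64
L (X): max(30, -34) = 30
C (O): min(34, 64, 30) = 30
M (X): max(46, -76, 15) = 46
N (X): max(43, -96, -65) = 43
P (X): max(-61, 98) = 98
Q (X): max(-58, 37, -8) = 37
D (O): min(46, 43, 98, 37) = 37
R (X): max(15, 84) = 84
S (X): max(-5, -44) = -5
T (X): max(-26, -86, -98, 98) = 98
E (O): min(84, -5, 98) = -5
U (X): max(-45, 36, 63, 93) = 93
V (X): max(2, 29, 92) = 92
W (X): max(-22, 80) = 80
F (O): min(93, 92, 80) = 80
A (X): max(30, 37, -5, 80) = 80
X (X): max(43, 6) = 43
Y (X): max(-73, -55) = -55
G (O): min(43, -55) = -55
Z (X): max(56, 3, -21) = 56
AA (X): max(24, 26) = 26
AB (X): max(-42, 31) = 31
H (O): min(56, 26, 31) = 26
B (X): max(-55, 26) = 26
root (O): min(80, 26) = 26
At root, O picks B (lowest: 26).
At B, X picks H (highest: 26).
At H, O picks AA (lowest: 26).
At AA, X picks L44 (highest: 26).
Terminal value 26.

root -> B -> H -> AA -> L44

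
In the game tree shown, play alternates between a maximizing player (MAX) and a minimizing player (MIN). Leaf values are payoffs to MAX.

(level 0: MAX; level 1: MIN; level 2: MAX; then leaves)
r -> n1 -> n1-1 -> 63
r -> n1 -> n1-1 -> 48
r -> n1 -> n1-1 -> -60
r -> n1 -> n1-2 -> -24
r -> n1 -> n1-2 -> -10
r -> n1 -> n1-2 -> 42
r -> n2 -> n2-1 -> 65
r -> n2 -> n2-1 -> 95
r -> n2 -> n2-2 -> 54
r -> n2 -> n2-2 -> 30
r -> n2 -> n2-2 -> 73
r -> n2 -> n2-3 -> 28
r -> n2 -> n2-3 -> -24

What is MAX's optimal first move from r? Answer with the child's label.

n1-1 (MAX): max(63, 48, -60) = 63
n1-2 (MAX): max(-24, -10, 42) = 42
n1 (MIN): min(63, 42) = 42
n2-1 (MAX): max(65, 95) = 95
n2-2 (MAX): max(54, 30, 73) = 73
n2-3 (MAX): max(28, -24) = 28
n2 (MIN): min(95, 73, 28) = 28
r (MAX): max(42, 28) = 42
MAX at r wants the highest of {n1=42, n2=28}, so chooses n1.

n1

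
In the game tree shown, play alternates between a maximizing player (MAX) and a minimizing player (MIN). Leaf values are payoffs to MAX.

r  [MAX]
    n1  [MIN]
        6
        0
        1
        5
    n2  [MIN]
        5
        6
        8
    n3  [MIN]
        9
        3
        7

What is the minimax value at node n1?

0

n1 (MIN): min(6, 0, 1, 5) = 0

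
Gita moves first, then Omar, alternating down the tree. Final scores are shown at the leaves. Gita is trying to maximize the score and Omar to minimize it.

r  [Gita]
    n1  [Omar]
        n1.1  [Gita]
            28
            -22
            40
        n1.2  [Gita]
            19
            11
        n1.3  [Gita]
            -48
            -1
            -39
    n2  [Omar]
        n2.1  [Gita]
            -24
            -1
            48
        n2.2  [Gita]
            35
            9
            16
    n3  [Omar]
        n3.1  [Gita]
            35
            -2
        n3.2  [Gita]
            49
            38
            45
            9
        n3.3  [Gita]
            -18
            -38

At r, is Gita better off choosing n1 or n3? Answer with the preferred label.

n1.1 (Gita): max(28, -22, 40) = 40
n1.2 (Gita): max(19, 11) = 19
n1.3 (Gita): max(-48, -1, -39) = -1
n1 (Omar): min(40, 19, -1) = -1
n3.1 (Gita): max(35, -2) = 35
n3.2 (Gita): max(49, 38, 45, 9) = 49
n3.3 (Gita): max(-18, -38) = -18
n3 (Omar): min(35, 49, -18) = -18
Gita prefers the higher value; n1=-1, n3=-18. n1 is better since -1 > -18.

n1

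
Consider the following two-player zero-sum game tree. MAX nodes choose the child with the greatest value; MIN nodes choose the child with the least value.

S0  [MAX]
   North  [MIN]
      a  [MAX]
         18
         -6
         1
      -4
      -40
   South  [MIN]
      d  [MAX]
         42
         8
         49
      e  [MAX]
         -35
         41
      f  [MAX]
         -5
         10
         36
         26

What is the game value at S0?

36

a (MAX): max(18, -6, 1) = 18
North (MIN): min(18, -4, -40) = -40
d (MAX): max(42, 8, 49) = 49
e (MAX): max(-35, 41) = 41
f (MAX): max(-5, 10, 36, 26) = 36
South (MIN): min(49, 41, 36) = 36
S0 (MAX): max(-40, 36) = 36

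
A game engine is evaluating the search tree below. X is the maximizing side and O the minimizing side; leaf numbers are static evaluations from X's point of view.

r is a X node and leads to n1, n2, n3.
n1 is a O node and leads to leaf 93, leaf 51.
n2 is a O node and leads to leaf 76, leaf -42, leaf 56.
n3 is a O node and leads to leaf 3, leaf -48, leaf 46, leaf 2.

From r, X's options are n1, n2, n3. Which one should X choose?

n1 (O): min(93, 51) = 51
n2 (O): min(76, -42, 56) = -42
n3 (O): min(3, -48, 46, 2) = -48
r (X): max(51, -42, -48) = 51
X at r wants the highest of {n1=51, n2=-42, n3=-48}, so chooses n1.

n1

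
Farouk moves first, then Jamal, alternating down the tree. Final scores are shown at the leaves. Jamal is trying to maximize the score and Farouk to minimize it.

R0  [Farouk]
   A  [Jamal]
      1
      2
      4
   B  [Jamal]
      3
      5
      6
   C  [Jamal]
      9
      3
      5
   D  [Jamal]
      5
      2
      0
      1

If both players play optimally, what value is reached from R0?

4

A (Jamal): max(1, 2, 4) = 4
B (Jamal): max(3, 5, 6) = 6
C (Jamal): max(9, 3, 5) = 9
D (Jamal): max(5, 2, 0, 1) = 5
R0 (Farouk): min(4, 6, 9, 5) = 4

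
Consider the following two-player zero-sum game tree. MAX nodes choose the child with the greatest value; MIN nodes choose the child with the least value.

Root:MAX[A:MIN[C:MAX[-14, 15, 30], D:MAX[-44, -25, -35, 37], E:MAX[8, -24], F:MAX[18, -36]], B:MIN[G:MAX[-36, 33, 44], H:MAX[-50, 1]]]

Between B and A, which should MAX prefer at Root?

A

G (MAX): max(-36, 33, 44) = 44
H (MAX): max(-50, 1) = 1
B (MIN): min(44, 1) = 1
C (MAX): max(-14, 15, 30) = 30
D (MAX): max(-44, -25, -35, 37) = 37
E (MAX): max(8, -24) = 8
F (MAX): max(18, -36) = 18
A (MIN): min(30, 37, 8, 18) = 8
MAX prefers the higher value; B=1, A=8. A is better since 8 > 1.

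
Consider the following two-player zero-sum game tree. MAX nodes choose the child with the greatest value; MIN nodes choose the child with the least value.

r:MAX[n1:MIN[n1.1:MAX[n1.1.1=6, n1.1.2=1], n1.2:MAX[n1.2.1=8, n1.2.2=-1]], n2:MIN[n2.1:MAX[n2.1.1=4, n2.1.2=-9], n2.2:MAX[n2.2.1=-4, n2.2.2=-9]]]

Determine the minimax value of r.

n1.1 (MAX): max(6, 1) = 6
n1.2 (MAX): max(8, -1) = 8
n1 (MIN): min(6, 8) = 6
n2.1 (MAX): max(4, -9) = 4
n2.2 (MAX): max(-4, -9) = -4
n2 (MIN): min(4, -4) = -4
r (MAX): max(6, -4) = 6

6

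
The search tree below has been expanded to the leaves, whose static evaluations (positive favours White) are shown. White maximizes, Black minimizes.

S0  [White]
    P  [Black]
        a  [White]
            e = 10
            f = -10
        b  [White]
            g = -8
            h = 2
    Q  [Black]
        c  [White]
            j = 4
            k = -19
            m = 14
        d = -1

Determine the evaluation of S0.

2

a (White): max(10, -10) = 10
b (White): max(-8, 2) = 2
P (Black): min(10, 2) = 2
c (White): max(4, -19, 14) = 14
Q (Black): min(14, -1) = -1
S0 (White): max(2, -1) = 2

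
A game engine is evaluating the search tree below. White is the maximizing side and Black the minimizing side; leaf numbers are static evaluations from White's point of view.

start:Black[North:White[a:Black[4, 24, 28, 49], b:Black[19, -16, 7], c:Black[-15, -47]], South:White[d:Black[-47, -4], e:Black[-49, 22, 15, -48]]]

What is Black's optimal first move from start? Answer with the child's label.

South

a (Black): min(4, 24, 28, 49) = 4
b (Black): min(19, -16, 7) = -16
c (Black): min(-15, -47) = -47
North (White): max(4, -16, -47) = 4
d (Black): min(-47, -4) = -47
e (Black): min(-49, 22, 15, -48) = -49
South (White): max(-47, -49) = -47
start (Black): min(4, -47) = -47
Black at start wants the lowest of {North=4, South=-47}, so chooses South.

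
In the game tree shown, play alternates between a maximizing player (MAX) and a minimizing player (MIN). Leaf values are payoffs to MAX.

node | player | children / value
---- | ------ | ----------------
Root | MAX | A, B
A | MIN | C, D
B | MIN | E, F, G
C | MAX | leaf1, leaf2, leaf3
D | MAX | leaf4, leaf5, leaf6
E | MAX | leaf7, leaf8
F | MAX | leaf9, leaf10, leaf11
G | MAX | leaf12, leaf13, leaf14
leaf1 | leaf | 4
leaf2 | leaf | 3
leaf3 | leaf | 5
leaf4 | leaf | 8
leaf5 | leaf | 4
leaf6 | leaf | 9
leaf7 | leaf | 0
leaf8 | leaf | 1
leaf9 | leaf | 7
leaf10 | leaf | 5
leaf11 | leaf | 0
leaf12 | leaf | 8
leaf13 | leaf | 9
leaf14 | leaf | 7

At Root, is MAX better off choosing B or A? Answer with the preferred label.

E (MAX): max(0, 1) = 1
F (MAX): max(7, 5, 0) = 7
G (MAX): max(8, 9, 7) = 9
B (MIN): min(1, 7, 9) = 1
C (MAX): max(4, 3, 5) = 5
D (MAX): max(8, 4, 9) = 9
A (MIN): min(5, 9) = 5
MAX prefers the higher value; B=1, A=5. A is better since 5 > 1.

A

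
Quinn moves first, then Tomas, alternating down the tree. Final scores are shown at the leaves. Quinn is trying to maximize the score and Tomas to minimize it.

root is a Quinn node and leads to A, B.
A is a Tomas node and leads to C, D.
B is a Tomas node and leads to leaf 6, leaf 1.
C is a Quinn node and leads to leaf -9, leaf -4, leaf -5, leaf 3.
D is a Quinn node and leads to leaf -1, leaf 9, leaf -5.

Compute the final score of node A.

C (Quinn): max(-9, -4, -5, 3) = 3
D (Quinn): max(-1, 9, -5) = 9
A (Tomas): min(3, 9) = 3

3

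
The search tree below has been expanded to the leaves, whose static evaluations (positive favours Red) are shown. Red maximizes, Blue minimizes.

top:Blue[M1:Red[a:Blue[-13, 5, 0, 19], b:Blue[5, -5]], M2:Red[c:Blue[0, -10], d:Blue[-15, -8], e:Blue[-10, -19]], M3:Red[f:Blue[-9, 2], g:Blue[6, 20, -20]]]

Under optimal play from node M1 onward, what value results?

a (Blue): min(-13, 5, 0, 19) = -13
b (Blue): min(5, -5) = -5
M1 (Red): max(-13, -5) = -5

-5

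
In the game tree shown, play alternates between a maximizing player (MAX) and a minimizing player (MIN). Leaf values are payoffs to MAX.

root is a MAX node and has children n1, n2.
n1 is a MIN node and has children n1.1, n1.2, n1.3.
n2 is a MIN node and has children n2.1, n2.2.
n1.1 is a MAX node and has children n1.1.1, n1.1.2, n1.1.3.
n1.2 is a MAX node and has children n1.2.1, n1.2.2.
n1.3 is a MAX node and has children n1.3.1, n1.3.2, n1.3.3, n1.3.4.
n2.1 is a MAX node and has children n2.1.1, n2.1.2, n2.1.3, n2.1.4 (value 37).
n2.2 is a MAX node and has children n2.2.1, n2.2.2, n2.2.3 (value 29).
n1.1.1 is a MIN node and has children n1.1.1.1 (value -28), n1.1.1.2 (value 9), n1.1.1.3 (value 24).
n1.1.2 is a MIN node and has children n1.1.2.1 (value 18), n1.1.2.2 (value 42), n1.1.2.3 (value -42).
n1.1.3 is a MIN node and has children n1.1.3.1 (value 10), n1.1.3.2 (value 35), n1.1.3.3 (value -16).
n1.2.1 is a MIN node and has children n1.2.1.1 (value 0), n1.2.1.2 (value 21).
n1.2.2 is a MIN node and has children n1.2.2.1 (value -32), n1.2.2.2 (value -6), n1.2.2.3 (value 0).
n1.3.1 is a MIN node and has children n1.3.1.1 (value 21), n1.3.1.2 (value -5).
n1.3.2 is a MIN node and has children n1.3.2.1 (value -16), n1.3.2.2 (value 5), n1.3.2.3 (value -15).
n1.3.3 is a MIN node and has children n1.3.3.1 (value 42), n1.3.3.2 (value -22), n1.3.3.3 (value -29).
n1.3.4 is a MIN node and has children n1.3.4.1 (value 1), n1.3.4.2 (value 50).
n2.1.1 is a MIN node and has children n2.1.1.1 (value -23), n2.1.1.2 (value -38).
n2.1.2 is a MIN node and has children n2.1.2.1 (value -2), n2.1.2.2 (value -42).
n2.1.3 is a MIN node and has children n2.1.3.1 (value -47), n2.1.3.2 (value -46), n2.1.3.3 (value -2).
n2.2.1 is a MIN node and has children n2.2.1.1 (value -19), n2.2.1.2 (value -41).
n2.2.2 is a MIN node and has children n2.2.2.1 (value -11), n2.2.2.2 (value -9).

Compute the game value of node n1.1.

n1.1.1 (MIN): min(-28, 9, 24) = -28
n1.1.2 (MIN): min(18, 42, -42) = -42
n1.1.3 (MIN): min(10, 35, -16) = -16
n1.1 (MAX): max(-28, -42, -16) = -16

-16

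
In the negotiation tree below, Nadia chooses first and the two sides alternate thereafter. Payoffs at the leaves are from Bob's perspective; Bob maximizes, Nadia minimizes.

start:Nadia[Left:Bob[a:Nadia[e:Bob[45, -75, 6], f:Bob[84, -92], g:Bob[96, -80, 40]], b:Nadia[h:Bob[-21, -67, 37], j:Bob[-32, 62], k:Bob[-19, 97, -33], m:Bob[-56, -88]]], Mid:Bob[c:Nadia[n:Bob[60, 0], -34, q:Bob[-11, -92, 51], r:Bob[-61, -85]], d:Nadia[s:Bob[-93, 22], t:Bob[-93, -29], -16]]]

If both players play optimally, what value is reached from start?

e (Bob): max(45, -75, 6) = 45
f (Bob): max(84, -92) = 84
g (Bob): max(96, -80, 40) = 96
a (Nadia): min(45, 84, 96) = 45
h (Bob): max(-21, -67, 37) = 37
j (Bob): max(-32, 62) = 62
k (Bob): max(-19, 97, -33) = 97
m (Bob): max(-56, -88) = -56
b (Nadia): min(37, 62, 97, -56) = -56
Left (Bob): max(45, -56) = 45
n (Bob): max(60, 0) = 60
q (Bob): max(-11, -92, 51) = 51
r (Bob): max(-61, -85) = -61
c (Nadia): min(60, -34, 51, -61) = -61
s (Bob): max(-93, 22) = 22
t (Bob): max(-93, -29) = -29
d (Nadia): min(22, -29, -16) = -29
Mid (Bob): max(-61, -29) = -29
start (Nadia): min(45, -29) = -29

-29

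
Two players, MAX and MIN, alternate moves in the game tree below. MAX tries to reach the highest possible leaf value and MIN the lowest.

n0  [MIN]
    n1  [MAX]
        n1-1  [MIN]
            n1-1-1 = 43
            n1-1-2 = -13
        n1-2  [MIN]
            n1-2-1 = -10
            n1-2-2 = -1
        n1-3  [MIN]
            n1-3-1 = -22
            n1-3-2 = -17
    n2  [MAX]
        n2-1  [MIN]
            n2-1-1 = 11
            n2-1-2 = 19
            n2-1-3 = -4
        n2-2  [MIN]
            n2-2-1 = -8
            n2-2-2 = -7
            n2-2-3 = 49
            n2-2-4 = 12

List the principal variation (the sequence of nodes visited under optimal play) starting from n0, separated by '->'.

n1-1 (MIN): min(43, -13) = -13
n1-2 (MIN): min(-10, -1) = -10
n1-3 (MIN): min(-22, -17) = -22
n1 (MAX): max(-13, -10, -22) = -10
n2-1 (MIN): min(11, 19, -4) = -4
n2-2 (MIN): min(-8, -7, 49, 12) = -8
n2 (MAX): max(-4, -8) = -4
n0 (MIN): min(-10, -4) = -10
At n0, MIN picks n1 (lowest: -10).
At n1, MAX picks n1-2 (highest: -10).
At n1-2, MIN picks n1-2-1 (lowest: -10).
Terminal value -10.

n0 -> n1 -> n1-2 -> n1-2-1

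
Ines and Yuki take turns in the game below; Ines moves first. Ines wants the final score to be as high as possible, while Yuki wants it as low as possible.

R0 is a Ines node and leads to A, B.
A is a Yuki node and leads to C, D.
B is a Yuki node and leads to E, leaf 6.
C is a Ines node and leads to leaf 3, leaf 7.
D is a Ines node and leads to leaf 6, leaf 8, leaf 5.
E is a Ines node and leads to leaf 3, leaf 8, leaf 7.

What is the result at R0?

7

C (Ines): max(3, 7) = 7
D (Ines): max(6, 8, 5) = 8
A (Yuki): min(7, 8) = 7
E (Ines): max(3, 8, 7) = 8
B (Yuki): min(8, 6) = 6
R0 (Ines): max(7, 6) = 7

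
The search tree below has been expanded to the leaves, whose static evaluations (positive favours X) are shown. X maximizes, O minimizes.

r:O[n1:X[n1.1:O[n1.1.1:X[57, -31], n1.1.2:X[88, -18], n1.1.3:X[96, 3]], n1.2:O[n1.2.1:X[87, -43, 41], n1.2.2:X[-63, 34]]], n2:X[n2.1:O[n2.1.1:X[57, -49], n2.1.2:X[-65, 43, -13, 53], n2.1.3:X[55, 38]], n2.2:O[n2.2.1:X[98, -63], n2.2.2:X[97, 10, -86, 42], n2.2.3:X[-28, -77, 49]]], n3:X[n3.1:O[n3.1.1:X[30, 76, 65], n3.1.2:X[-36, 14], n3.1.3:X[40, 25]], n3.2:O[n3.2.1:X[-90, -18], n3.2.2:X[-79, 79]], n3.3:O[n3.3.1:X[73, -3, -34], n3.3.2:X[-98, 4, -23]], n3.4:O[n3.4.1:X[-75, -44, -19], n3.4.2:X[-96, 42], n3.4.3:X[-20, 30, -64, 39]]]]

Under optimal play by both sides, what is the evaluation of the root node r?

n1.1.1 (X): max(57, -31) = 57
n1.1.2 (X): max(88, -18) = 88
n1.1.3 (X): max(96, 3) = 96
n1.1 (O): min(57, 88, 96) = 57
n1.2.1 (X): max(87, -43, 41) = 87
n1.2.2 (X): max(-63, 34) = 34
n1.2 (O): min(87, 34) = 34
n1 (X): max(57, 34) = 57
n2.1.1 (X): max(57, -49) = 57
n2.1.2 (X): max(-65, 43, -13, 53) = 53
n2.1.3 (X): max(55, 38) = 55
n2.1 (O): min(57, 53, 55) = 53
n2.2.1 (X): max(98, -63) = 98
n2.2.2 (X): max(97, 10, -86, 42) = 97
n2.2.3 (X): max(-28, -77, 49) = 49
n2.2 (O): min(98, 97, 49) = 49
n2 (X): max(53, 49) = 53
n3.1.1 (X): max(30, 76, 65) = 76
n3.1.2 (X): max(-36, 14) = 14
n3.1.3 (X): max(40, 25) = 40
n3.1 (O): min(76, 14, 40) = 14
n3.2.1 (X): max(-90, -18) = -18
n3.2.2 (X): max(-79, 79) = 79
n3.2 (O): min(-18, 79) = -18
n3.3.1 (X): max(73, -3, -34) = 73
n3.3.2 (X): max(-98, 4, -23) = 4
n3.3 (O): min(73, 4) = 4
n3.4.1 (X): max(-75, -44, -19) = -19
n3.4.2 (X): max(-96, 42) = 42
n3.4.3 (X): max(-20, 30, -64, 39) = 39
n3.4 (O): min(-19, 42, 39) = -19
n3 (X): max(14, -18, 4, -19) = 14
r (O): min(57, 53, 14) = 14

14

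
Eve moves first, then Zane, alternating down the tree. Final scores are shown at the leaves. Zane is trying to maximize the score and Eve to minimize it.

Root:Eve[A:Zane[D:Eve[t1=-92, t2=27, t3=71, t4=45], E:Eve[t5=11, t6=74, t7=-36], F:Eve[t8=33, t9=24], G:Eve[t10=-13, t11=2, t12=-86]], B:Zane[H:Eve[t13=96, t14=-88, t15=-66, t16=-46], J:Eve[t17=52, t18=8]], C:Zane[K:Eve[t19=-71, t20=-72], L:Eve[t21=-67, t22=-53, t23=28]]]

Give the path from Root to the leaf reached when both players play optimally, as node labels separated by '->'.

D (Eve): min(-92, 27, 71, 45) = -92
E (Eve): min(11, 74, -36) = -36
F (Eve): min(33, 24) = 24
G (Eve): min(-13, 2, -86) = -86
A (Zane): max(-92, -36, 24, -86) = 24
H (Eve): min(96, -88, -66, -46) = -88
J (Eve): min(52, 8) = 8
B (Zane): max(-88, 8) = 8
K (Eve): min(-71, -72) = -72
L (Eve): min(-67, -53, 28) = -67
C (Zane): max(-72, -67) = -67
Root (Eve): min(24, 8, -67) = -67
At Root, Eve picks C (lowest: -67).
At C, Zane picks L (highest: -67).
At L, Eve picks t21 (lowest: -67).
Terminal value -67.

Root -> C -> L -> t21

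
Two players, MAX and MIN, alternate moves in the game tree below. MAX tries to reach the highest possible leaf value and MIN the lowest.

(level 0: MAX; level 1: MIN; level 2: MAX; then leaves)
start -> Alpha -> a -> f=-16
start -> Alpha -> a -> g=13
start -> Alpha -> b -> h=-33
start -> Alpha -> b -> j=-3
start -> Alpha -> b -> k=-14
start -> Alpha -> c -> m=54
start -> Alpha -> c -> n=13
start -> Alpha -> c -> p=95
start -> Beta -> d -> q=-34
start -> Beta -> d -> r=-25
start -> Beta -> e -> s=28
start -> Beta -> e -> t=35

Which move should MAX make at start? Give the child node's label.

Alpha

a (MAX): max(-16, 13) = 13
b (MAX): max(-33, -3, -14) = -3
c (MAX): max(54, 13, 95) = 95
Alpha (MIN): min(13, -3, 95) = -3
d (MAX): max(-34, -25) = -25
e (MAX): max(28, 35) = 35
Beta (MIN): min(-25, 35) = -25
start (MAX): max(-3, -25) = -3
MAX at start wants the highest of {Alpha=-3, Beta=-25}, so chooses Alpha.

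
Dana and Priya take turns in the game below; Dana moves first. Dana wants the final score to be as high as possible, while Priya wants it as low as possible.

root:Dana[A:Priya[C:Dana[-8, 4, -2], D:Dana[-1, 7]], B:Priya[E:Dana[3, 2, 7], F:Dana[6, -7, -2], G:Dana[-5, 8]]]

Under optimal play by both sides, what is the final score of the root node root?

6

C (Dana): max(-8, 4, -2) = 4
D (Dana): max(-1, 7) = 7
A (Priya): min(4, 7) = 4
E (Dana): max(3, 2, 7) = 7
F (Dana): max(6, -7, -2) = 6
G (Dana): max(-5, 8) = 8
B (Priya): min(7, 6, 8) = 6
root (Dana): max(4, 6) = 6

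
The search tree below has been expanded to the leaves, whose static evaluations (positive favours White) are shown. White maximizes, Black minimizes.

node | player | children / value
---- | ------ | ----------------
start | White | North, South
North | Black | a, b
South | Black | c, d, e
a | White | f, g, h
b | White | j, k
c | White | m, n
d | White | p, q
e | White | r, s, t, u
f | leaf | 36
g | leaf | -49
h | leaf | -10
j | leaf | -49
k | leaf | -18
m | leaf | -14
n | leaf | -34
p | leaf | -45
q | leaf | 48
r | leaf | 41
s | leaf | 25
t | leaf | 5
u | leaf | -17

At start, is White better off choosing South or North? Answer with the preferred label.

c (White): max(-14, -34) = -14
d (White): max(-45, 48) = 48
e (White): max(41, 25, 5, -17) = 41
South (Black): min(-14, 48, 41) = -14
a (White): max(36, -49, -10) = 36
b (White): max(-49, -18) = -18
North (Black): min(36, -18) = -18
White prefers the higher value; South=-14, North=-18. South is better since -14 > -18.

South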